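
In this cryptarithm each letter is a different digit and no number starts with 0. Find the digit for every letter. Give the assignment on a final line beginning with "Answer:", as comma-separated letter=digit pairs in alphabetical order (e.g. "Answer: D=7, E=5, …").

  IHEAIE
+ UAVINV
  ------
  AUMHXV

Step 1. [col 1: E + V ≡ V (mod 10)] column 1 reads E+V+carry(0)=V with nothing yet; with all letters distinct, none taken yet, the only value for E is 0, so E=0.
Step 2. [col 1: E + V ≡ V (mod 10)] no forcing yet in column 1 (carry-in 0); V=7 is free and consistent — try it. So V=7.
Step 3. [col 2: I + N ≡ X (mod 10)] no forcing yet in column 2 (carry-in 0); I=5 is free and consistent — try it, so I=5.
Step 4. [col 2: I + N ≡ X (mod 10)] several values work for X in column 2 (I + N ≡ X (mod 10), carry-in 0); try X=6 ⇒ X=6.
Step 5. [col 2: I + N ≡ X (mod 10)] column 2 reads I+N+carry(0)=X with I=5, X=6; with digits 0,5,6,7 already taken and all letters distinct, the only value for N is 1 ⇒ N=1.
Step 6. [col 3: A + I ≡ H (mod 10)] several values work for A in column 3 (A + I ≡ H (mod 10), carry-in 0); try A=9, so A=9.
Step 7. [col 3: A + I ≡ H (mod 10)] column 3: given A=9, I=5, carry-in 0, and digits 0,1,5,6,7,9 already taken and all letters distinct, A+I≡H (mod 10) forces H=4 ⇒ H=4.
Step 8. [col 4: E + V ≡ M (mod 10)] from column 4 (E=0, V=7, carry-in 1, digits 0,1,4,5,6,7,9 already taken and all letters distinct): M must equal 8, so M=8.
Step 9. [col 5: H + A ≡ U (mod 10)] column 5: given H=4, A=9, carry-in 0, and digits 0,1,4,5,6,7,8,9 already taken and all letters distinct, H+A≡U (mod 10) forces U=3. So U=3.

Answer: A=9, E=0, H=4, I=5, M=8, N=1, U=3, V=7, X=6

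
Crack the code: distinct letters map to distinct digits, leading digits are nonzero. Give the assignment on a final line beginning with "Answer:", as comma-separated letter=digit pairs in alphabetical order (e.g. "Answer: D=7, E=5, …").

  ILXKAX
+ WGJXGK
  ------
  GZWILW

Step 1. [col 1: X + K ≡ W (mod 10)] no forcing yet in column 1 (carry-in 0); K=6 is free and consistent — try it, so K=6.
Step 2. [col 1: X + K ≡ W (mod 10)] column 1 (X + K ≡ W (mod 10), carry-in 0) doesn't pin X yet; pick X=7 and continue ⇒ X=7.
Step 3. [col 1: X + K ≡ W (mod 10)] in column 1 we have X+K≡W with carry-in 0; given X=7, K=6 and digits 6,7 already taken and all letters distinct, that pins W to 3. So W=3.
Step 4. [col 2: A + G ≡ L (mod 10)] column 2 (A + G ≡ L (mod 10), carry-in 1) doesn't pin A yet; pick A=2 and continue. So A=2.
Step 5. [col 2: A + G ≡ L (mod 10)] no forcing yet in column 2 (carry-in 1); G=8 is free and consistent — try it. So G=8.
Step 6. [col 2: A + G ≡ L (mod 10)] column 2 reads A+G+carry(1)=L with A=2, G=8; with digits 2,3,6,7,8 already taken and all letters distinct, the only value for L is 1. So L=1.
Step 7. [col 3: K + X ≡ I (mod 10)] from column 3 (K=6, X=7, carry-in 1, digits 1,2,3,6,7,8 already taken and all letters distinct): I must equal 4, so I=4.
Step 8. [col 4: X + J ≡ W (mod 10)] column 4 reads X+J+carry(1)=W with X=7, W=3; with digits 1,2,3,4,6,7,8 already taken and all letters distinct, the only value for J is 5. So J=5.
Step 9. [col 5: L + G ≡ Z (mod 10)] column 5 reads L+G+carry(1)=Z with L=1, G=8; with digits 1,2,3,4,5,6,7,8 already taken and all letters distinct, the only value for Z is 0. So Z=0.

Answer: A=2, G=8, I=4, J=5, K=6, L=1, W=3, X=7, Z=0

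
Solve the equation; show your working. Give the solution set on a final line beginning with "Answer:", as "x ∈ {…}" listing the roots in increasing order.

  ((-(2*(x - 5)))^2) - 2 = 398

Step 1. [((-(2*(x - 5)))^2) - 2 = 398] 2 comes off first (add 2) ⇒ sub: (-(2*(x - 5)))^2 = 400.
Step 2. [(-(2*(x - 5)))^2 = 400] 400 ≥ 0, LHS is (·)² — take ±√, so sqrt: -(2*(x - 5)) = 20 or -20.
Step 3. [-(2*(x - 5)) = 20 or -20] flip signs both sides, so neg: 2*(x - 5) = -20 or 20.
Step 4. [2*(x - 5) = -20 or 20] divide by the outer 2 ⇒ div: x - 5 = -10 or 10.
Step 5. [x - 5 = -10 or 10] add 5: x sits inside (… - 5). So sub: x = -5 or 15.

Answer: x ∈ {-5, 15}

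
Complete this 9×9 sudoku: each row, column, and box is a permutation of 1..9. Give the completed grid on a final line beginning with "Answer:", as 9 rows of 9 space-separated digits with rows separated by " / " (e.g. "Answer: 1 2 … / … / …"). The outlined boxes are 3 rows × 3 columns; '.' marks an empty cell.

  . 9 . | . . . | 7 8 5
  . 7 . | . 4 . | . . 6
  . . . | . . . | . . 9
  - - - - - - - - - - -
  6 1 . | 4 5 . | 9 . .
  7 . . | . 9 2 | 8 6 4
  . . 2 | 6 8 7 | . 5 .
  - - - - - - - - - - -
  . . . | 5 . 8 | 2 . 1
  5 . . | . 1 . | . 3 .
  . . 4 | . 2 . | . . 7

Step 1. [r4c6∈{3}] nothing but 3 survives at r4c6, so r4c6=3.
Step 2. [r1c1∈{1,2,3,4}] r1c1 is the only open cell in row 1 admitting 4 ⇒ r1c1=4.
Step 3. [r9c1∈{1,3,8,9}] 1 has one home in row 9: r9c1. So r9c1=1.
Step 4. [r9c2∈{3,6,8}] across row 9, 8 lands solely at r9c2 ⇒ r9c2=8.
Step 5. [r9c4∈{3,9}] in row 9, 3 fits only at r9c4 ⇒ r9c4=3.
Step 6. [r5c4∈{1}] r5c4 has the single candidate 1 ⇒ r5c4=1.
Step 7. [r7c8∈{4,9}] r7c8 is the only open cell in row 7 admitting 4. So r7c8=4.
Step 8. [r8c7∈{6}] r8c7 has the single candidate 6, so r8c7=6.
Step 9. [r9c6∈{6,9}] 6 has one home in row 9: r9c6 ⇒ r9c6=6.
Step 10. [r6c7∈{1,3}] 1 has one home in row 6: r6c7. So r6c7=1.
Step 11. [r7c5∈{7}] nothing but 7 survives at r7c5 ⇒ r7c5=7.
Step 12. [r2c7∈{3}] r2c7 is down to just 3. So r2c7=3.
Step 13. [r1c6∈{1}] nothing but 1 survives at r1c6 ⇒ r1c6=1.
Step 14. [r3c6∈{5}] only 5 remains possible at r3c6, so r3c6=5.
Step 15. [r8c4∈{9}] r8c4 has the single candidate 9 ⇒ r8c4=9.
Step 16. [r7c3∈{3,6,9}] 9 has one home in col 3: r7c3 ⇒ r7c3=9.
Step 17. [r2c3∈{1,5,8}] 5 has one home in row 2: r2c3 ⇒ r2c3=5.
Step 18. [r5c3∈{3}] only 3 remains possible at r5c3, so r5c3=3.
Step 19. [r1c3∈{6}] r1c3 has the single candidate 6. So r1c3=6.
Step 20. [r3c4∈{2,7,8}] across row 3, 7 lands solely at r3c4 ⇒ r3c4=7.
Step 21. [r7c1∈{3}] r7c1's peers cover all but 3. So r7c1=3.
Step 22. [r2c4∈{2,8}] across col 4, 8 lands solely at r2c4 ⇒ r2c4=8.
Step 23. [r2c1∈{2}] nothing but 2 survives at r2c1, so r2c1=2.
Step 24. [r3c3∈{1,8}] r3c3 is the only open cell in col 3 admitting 1 ⇒ r3c3=1.
Step 25. [r1c5∈{3}] nothing but 3 survives at r1c5, so r1c5=3.
Step 26. [r4c8∈{2,7}] row 4 places 7 nowhere but r4c8. So r4c8=7.
Step 27. [r6c1∈{9}] r6c1 has the single candidate 9. So r6c1=9.
Step 28. [r3c8∈{2}] nothing but 2 survives at r3c8 ⇒ r3c8=2.
Step 29. [r3c2∈{3}] r3c2 is down to just 3, so r3c2=3.
Step 30. [r4c9∈{2}] r4c9 is down to just 2. So r4c9=2.
Step 31. [r8c3∈{7}] r8c3 has the single candidate 7, so r8c3=7.
Step 32. [r7c2∈{6}] only 6 remains possible at r7c2, so r7c2=6.
Step 33. [r8c2∈{2}] nothing but 2 survives at r8c2, so r8c2=2.
Step 34. [r3c5∈{6}] r3c5 has the single candidate 6. So r3c5=6.
Step 35. [r8c9∈{8}] r8c9's peers cover all but 8, so r8c9=8.
Step 36. [r3c1∈{8}] r3c1 is down to just 8 ⇒ r3c1=8.
Step 37. [r9c7∈{5}] only 5 remains possible at r9c7, so r9c7=5.
Step 38. [r5c2∈{5}] r5c2's peers cover all but 5 ⇒ r5c2=5.
Step 39. [r6c2∈{4}] r6c2's peers cover all but 4. So r6c2=4.
Step 40. [r2c8∈{1}] r2c8's peers cover all but 1 ⇒ r2c8=1.
Step 41. [r8c6∈{4}] r8c6 is down to just 4. So r8c6=4.
Step 42. [r4c3∈{8}] r4c3 is down to just 8 ⇒ r4c3=8.
Step 43. [r6c9∈{3}] r6c9's peers cover all but 3 ⇒ r6c9=3.
Step 44. [r3c7∈{4}] r3c7 is down to just 4 ⇒ r3c7=4.
Step 45. [r2c6∈{9}] r2c6's peers cover all but 9 ⇒ r2c6=9.
Step 46. [r9c8∈{9}] nothing but 9 survives at r9c8. So r9c8=9.
Step 47. [r1c4∈{2}] nothing but 2 survives at r1c4. So r1c4=2.

Answer: 4 9 6 2 3 1 7 8 5 / 2 7 5 8 4 9 3 1 6 / 8 3 1 7 6 5 4 2 9 / 6 1 8 4 5 3 9 7 2 / 7 5 3 1 9 2 8 6 4 / 9 4 2 6 8 7 1 5 3 / 3 6 9 5 7 8 2 4 1 / 5 2 7 9 1 4 6 3 8 / 1 8 4 3 2 6 5 9 7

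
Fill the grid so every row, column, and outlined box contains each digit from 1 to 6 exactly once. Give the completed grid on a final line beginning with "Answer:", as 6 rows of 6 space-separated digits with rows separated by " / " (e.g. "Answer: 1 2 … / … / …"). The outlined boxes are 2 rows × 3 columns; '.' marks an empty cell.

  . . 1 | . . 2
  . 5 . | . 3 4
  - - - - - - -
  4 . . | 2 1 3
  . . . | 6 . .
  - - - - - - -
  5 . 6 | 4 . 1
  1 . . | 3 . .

Step 1. [r4c3∈{2,3,5}] r4c3 is the only open cell in col 3 admitting 3. So r4c3=3.
Step 2. [r1c5∈{5,6}] across box 2, 6 lands solely at r1c5. So r1c5=6.
Step 3. [r4c6∈{5}] r4c6's peers cover all but 5, so r4c6=5.
Step 4. [r5c2∈{2,3}] row 5 places 3 nowhere but r5c2 ⇒ r5c2=3.
Step 5. [r4c1∈{2}] nothing but 2 survives at r4c1. So r4c1=2.
Step 6. [r6c2∈{2,4}] r6c2 is the only open cell in col 2 admitting 2, so r6c2=2.
Step 7. [r3c3∈{5}] r3c3 has the single candidate 5. So r3c3=5.
Step 8. [r2c3∈{2}] r2c3 has the single candidate 2. So r2c3=2.
Step 9. [r6c5∈{5}] r6c5 has the single candidate 5. So r6c5=5.
Step 10. [r6c3∈{4}] r6c3 is down to just 4 ⇒ r6c3=4.
Step 11. [r4c5∈{4}] r4c5's peers cover all but 4. So r4c5=4.
Step 12. [r2c4∈{1}] only 1 remains possible at r2c4 ⇒ r2c4=1.
Step 13. [r5c5∈{2}] r5c5 is down to just 2 ⇒ r5c5=2.
Step 14. [r4c2∈{1}] r4c2's peers cover all but 1, so r4c2=1.
Step 15. [r1c2∈{4}] nothing but 4 survives at r1c2 ⇒ r1c2=4.
Step 16. [r6c6∈{6}] r6c6's peers cover all but 6 ⇒ r6c6=6.
Step 17. [r1c4∈{5}] only 5 remains possible at r1c4, so r1c4=5.
Step 18. [r3c2∈{6}] r3c2's peers cover all but 6. So r3c2=6.
Step 19. [r2c1∈{6}] r2c1's peers cover all but 6, so r2c1=6.
Step 20. [r1c1∈{3}] r1c1 is down to just 3 ⇒ r1c1=3.

Answer: 3 4 1 5 6 2 / 6 5 2 1 3 4 / 4 6 5 2 1 3 / 2 1 3 6 4 5 / 5 3 6 4 2 1 / 1 2 4 3 5 6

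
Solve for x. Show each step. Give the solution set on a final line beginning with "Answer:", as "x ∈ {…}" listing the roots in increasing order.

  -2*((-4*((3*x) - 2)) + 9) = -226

Step 1. [-2*((-4*((3*x) - 2)) + 9) = -226] divide by the outer -2. So div: (-4*((3*x) - 2)) + 9 = 113.
Step 2. [(-4*((3*x) - 2)) + 9 = 113] 9 comes off first (subtract 9) ⇒ sub: -4*((3*x) - 2) = 104.
Step 3. [-4*((3*x) - 2) = 104] -4·(inner) — divide through by -4, so div: (3*x) - 2 = -26.
Step 4. [(3*x) - 2 = -26] -2 is outermost — add 2 both sides. So sub: 3*x = -24.
Step 5. [3*x = -24] divide by the outer 3, so div: x = -8.

Answer: x ∈ {-8}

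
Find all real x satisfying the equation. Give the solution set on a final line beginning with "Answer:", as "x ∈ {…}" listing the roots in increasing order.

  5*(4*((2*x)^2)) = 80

Step 1. [5*(4*((2*x)^2)) = 80] leading coefficient 5: divide by 5 ⇒ div: 4*((2*x)^2) = 16.
Step 2. [4*((2*x)^2) = 16] 4·(inner) — divide through by 4, so div: (2*x)^2 = 4.
Step 3. [(2*x)^2 = 4] 4 ≥ 0, LHS is (·)² — take ±√ ⇒ sqrt: 2*x = 2 or -2.
Step 4. [2*x = 2 or -2] 2 out front; divide by 2 ⇒ div: x = 1 or -1.

Answer: x ∈ {-1, 1}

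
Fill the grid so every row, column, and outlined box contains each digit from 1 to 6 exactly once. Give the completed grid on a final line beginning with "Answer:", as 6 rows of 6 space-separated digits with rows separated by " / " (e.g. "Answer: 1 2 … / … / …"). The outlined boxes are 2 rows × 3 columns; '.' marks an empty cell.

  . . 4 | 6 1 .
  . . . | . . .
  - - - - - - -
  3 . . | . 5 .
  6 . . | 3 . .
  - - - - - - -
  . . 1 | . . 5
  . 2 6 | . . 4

Step 1. [r2c3∈{2,3,5}] col 3 places 3 nowhere but r2c3 ⇒ r2c3=3.
Step 2. [r2c6∈{2}] r2c6's peers cover all but 2 ⇒ r2c6=2.
Step 3. [r1c2∈{5}] only 5 remains possible at r1c2. So r1c2=5.
Step 4. [r4c6∈{1}] r4c6 is down to just 1. So r4c6=1.
Step 5. [r4c2∈{4}] r4c2 has the single candidate 4 ⇒ r4c2=4.
Step 6. [r4c5∈{2}] r4c5 has the single candidate 2 ⇒ r4c5=2.
Step 7. [r6c5∈{3}] r6c5 has the single candidate 3. So r6c5=3.
Step 8. [r2c1∈{1}] only 1 remains possible at r2c1. So r2c1=1.
Step 9. [r2c4∈{4,5}] row 2 places 5 nowhere but r2c4 ⇒ r2c4=5.
Step 10. [r2c5∈{4}] only 4 remains possible at r2c5, so r2c5=4.
Step 11. [r5c1∈{4}] r5c1's peers cover all but 4, so r5c1=4.
Step 12. [r6c4∈{1}] r6c4 is down to just 1 ⇒ r6c4=1.
Step 13. [r4c3∈{5}] r4c3 is down to just 5. So r4c3=5.
Step 14. [r3c6∈{6}] r3c6 has the single candidate 6 ⇒ r3c6=6.
Step 15. [r5c5∈{6}] r5c5 is down to just 6. So r5c5=6.
Step 16. [r1c6∈{3}] only 3 remains possible at r1c6, so r1c6=3.
Step 17. [r3c3∈{2}] r3c3's peers cover all but 2, so r3c3=2.
Step 18. [r5c2∈{3}] r5c2 is down to just 3 ⇒ r5c2=3.
Step 19. [r3c2∈{1}] nothing but 1 survives at r3c2, so r3c2=1.
Step 20. [r1c1∈{2}] r1c1 has the single candidate 2. So r1c1=2.
Step 21. [r6c1∈{5}] r6c1 is down to just 5. So r6c1=5.
Step 22. [r5c4∈{2}] nothing but 2 survives at r5c4 ⇒ r5c4=2.
Step 23. [r2c2∈{6}] nothing but 6 survives at r2c2. So r2c2=6.
Step 24. [r3c4∈{4}] nothing but 4 survives at r3c4. So r3c4=4.

Answer: 2 5 4 6 1 3 / 1 6 3 5 4 2 / 3 1 2 4 5 6 / 6 4 5 3 2 1 / 4 3 1 2 6 5 / 5 2 6 1 3 4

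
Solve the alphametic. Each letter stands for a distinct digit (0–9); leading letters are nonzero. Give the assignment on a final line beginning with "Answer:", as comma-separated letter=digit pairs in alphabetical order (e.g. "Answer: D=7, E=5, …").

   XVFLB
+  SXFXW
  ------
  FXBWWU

Step 1. [F] the sum has 6 digits but both addends have 5; that extra leading digit F is the final carry, namely 1. So F=1.
Step 2. [col 1: B + W ≡ U (mod 10)] column 1 (B + W ≡ U (mod 10), carry-in 0) doesn't pin W yet; pick W=3 and continue ⇒ W=3.
Step 3. [col 1: B + W ≡ U (mod 10)] several values work for B in column 1 (B + W ≡ U (mod 10), carry-in 0); try B=4. So B=4.
Step 4. [col 1: B + W ≡ U (mod 10)] in column 1 we have B+W≡U with carry-in 0; given B=4, W=3 and digits 1,3,4 already taken and all letters distinct, that pins U to 7. So U=7.
Step 5. [col 2: L + X ≡ W (mod 10)] L=5 is one option consistent with column 2 (L + X ≡ W (mod 10), carry-in 0) — take it ⇒ L=5.
Step 6. [col 2: L + X ≡ W (mod 10)] column 2 reads L+X+carry(0)=W with L=5, W=3; with digits 1,3,4,5,7 already taken and all letters distinct, the only value for X is 8, so X=8.
Step 7. [col 4: V + X ≡ B (mod 10)] column 4 reads V+X+carry(0)=B with X=8, B=4; with digits 1,3,4,5,7,8 already taken and all letters distinct, the only value for V is 6, so V=6.
Step 8. [col 5: X + S ≡ X (mod 10)] column 5 reads X+S+carry(1)=X with X=8; with digits 1,3,4,5,6,7,8 already taken and all letters distinct, the only value for S is 9 ⇒ S=9.

Answer: B=4, F=1, L=5, S=9, U=7, V=6, W=3, X=8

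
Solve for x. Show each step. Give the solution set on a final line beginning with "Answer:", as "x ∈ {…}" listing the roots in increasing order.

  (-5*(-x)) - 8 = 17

Step 1. [(-5*(-x)) - 8 = 17] 8 comes off first (add 8). So sub: -5*(-x) = 25.
Step 2. [-5*(-x) = 25] divide by the outer -5 ⇒ div: -x = -5.
Step 3. [-x = -5] LHS negated; negate both sides, so neg: x = 5.

Answer: x ∈ {5}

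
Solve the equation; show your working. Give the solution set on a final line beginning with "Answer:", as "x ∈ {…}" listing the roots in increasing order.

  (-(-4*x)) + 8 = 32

Step 1. [(-(-4*x)) + 8 = 32] the outer +8 inverts by subtracting 8, so sub: -(-4*x) = 24.
Step 2. [-(-4*x) = 24] LHS negated; negate both sides, so neg: -4*x = -24.
Step 3. [-4*x = -24] LHS = -4·(…); ÷-4 both sides ⇒ div: x = 6.

Answer: x ∈ {6}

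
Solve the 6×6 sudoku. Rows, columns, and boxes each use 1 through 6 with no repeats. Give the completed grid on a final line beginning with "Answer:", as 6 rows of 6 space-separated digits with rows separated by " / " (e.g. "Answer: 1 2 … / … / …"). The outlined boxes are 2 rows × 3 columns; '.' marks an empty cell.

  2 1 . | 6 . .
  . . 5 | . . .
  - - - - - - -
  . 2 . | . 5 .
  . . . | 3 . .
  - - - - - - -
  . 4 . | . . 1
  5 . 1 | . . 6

Step 1. [r3c6∈{4}] r3c6 has the single candidate 4 ⇒ r3c6=4.
Step 2. [r4c5∈{1,2,6}] 6 has one home in col 5: r4c5 ⇒ r4c5=6.
Step 3. [r6c2∈{3}] nothing but 3 survives at r6c2 ⇒ r6c2=3.
Step 4. [r2c5∈{1,2,3,4}] across col 5, 1 lands solely at r2c5 ⇒ r2c5=1.
Step 5. [r5c1∈{6}] only 6 remains possible at r5c1 ⇒ r5c1=6.
Step 6. [r5c3∈{2}] r5c3 is down to just 2 ⇒ r5c3=2.
Step 7. [r4c1∈{1,4}] in row 4, 1 fits only at r4c1, so r4c1=1.
Step 8. [r2c1∈{3,4}] across col 1, 4 lands solely at r2c1. So r2c1=4.
Step 9. [r2c6∈{2,3}] r2c6 is the only open cell in row 2 admitting 3. So r2c6=3.
Step 10. [r6c5∈{2,4}] in col 5, 2 fits only at r6c5. So r6c5=2.
Step 11. [r1c3∈{3}] r1c3's peers cover all but 3. So r1c3=3.
Step 12. [r6c4∈{4}] only 4 remains possible at r6c4. So r6c4=4.
Step 13. [r3c3∈{6}] r3c3 has the single candidate 6, so r3c3=6.
Step 14. [r1c6∈{5}] r1c6 is down to just 5 ⇒ r1c6=5.
Step 15. [r3c1∈{3}] r3c1 is down to just 3 ⇒ r3c1=3.
Step 16. [r1c5∈{4}] r1c5's peers cover all but 4 ⇒ r1c5=4.
Step 17. [r3c4∈{1}] r3c4 is down to just 1 ⇒ r3c4=1.
Step 18. [r4c6∈{2}] r4c6's peers cover all but 2, so r4c6=2.
Step 19. [r5c4∈{5}] r5c4 is down to just 5 ⇒ r5c4=5.
Step 20. [r4c3∈{4}] only 4 remains possible at r4c3, so r4c3=4.
Step 21. [r5c5∈{3}] r5c5 has the single candidate 3. So r5c5=3.
Step 22. [r4c2∈{5}] r4c2 is down to just 5. So r4c2=5.
Step 23. [r2c4∈{2}] r2c4 has the single candidate 2 ⇒ r2c4=2.
Step 24. [r2c2∈{6}] r2c2's peers cover all but 6. So r2c2=6.

Answer: 2 1 3 6 4 5 / 4 6 5 2 1 3 / 3 2 6 1 5 4 / 1 5 4 3 6 2 / 6 4 2 5 3 1 / 5 3 1 4 2 6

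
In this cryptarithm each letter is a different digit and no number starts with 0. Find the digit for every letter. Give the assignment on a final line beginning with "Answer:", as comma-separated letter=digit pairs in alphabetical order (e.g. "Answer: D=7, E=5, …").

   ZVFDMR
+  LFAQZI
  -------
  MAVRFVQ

Step 1. [col 1: R + I ≡ Q (mod 10)] no forcing yet in column 1 (carry-in 0); R=5 is free and consistent — try it ⇒ R=5.
Step 2. [col 1: R + I ≡ Q (mod 10)] no forcing yet in column 1 (carry-in 0); Q=7 is free and consistent — try it ⇒ Q=7.
Step 3. [M] M is the leading digit of a 7-digit sum of two 6-digit numbers; the final carry is exactly 1 ⇒ M=1.
Step 4. [col 1: R + I ≡ Q (mod 10)] column 1: given R=5, Q=7, carry-in 0, and digits 1,5,7 already taken and all letters distinct, R+I≡Q (mod 10) forces I=2 ⇒ I=2.
Step 5. [col 2: M + Z ≡ V (mod 10)] several values work for V in column 2 (M + Z ≡ V (mod 10), carry-in 0); try V=9 ⇒ V=9.
Step 6. [col 2: M + Z ≡ V (mod 10)] column 2: given M=1, V=9, carry-in 0, and digits 1,2,5,7,9 already taken and all letters distinct, M+Z≡V (mod 10) forces Z=8. So Z=8.
Step 7. [col 3: D + Q ≡ F (mod 10)] column 3 (D + Q ≡ F (mod 10), carry-in 0) doesn't pin D yet; pick D=3 and continue. So D=3.
Step 8. [col 3: D + Q ≡ F (mod 10)] from column 3 (D=3, Q=7, carry-in 0, digits 1,2,3,5,7,8,9 already taken and all letters distinct): F must equal 0 ⇒ F=0.
Step 9. [col 4: F + A ≡ R (mod 10)] from column 4 (F=0, R=5, carry-in 1, digits 0,1,2,3,5,7,8,9 already taken and all letters distinct): A must equal 4 ⇒ A=4.
Step 10. [col 6: Z + L ≡ A (mod 10)] column 6: given Z=8, A=4, carry-in 0, and digits 0,1,2,3,4,5,7,8,9 already taken and all letters distinct, Z+L≡A (mod 10) forces L=6, so L=6.

Answer: A=4, D=3, F=0, I=2, L=6, M=1, Q=7, R=5, V=9, Z=8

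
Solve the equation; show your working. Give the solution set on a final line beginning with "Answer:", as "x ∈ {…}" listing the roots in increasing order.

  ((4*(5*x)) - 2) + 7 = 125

Step 1. [((4*(5*x)) - 2) + 7 = 125] +7 is outermost — subtract 7 both sides ⇒ sub: (4*(5*x)) - 2 = 118.
Step 2. [(4*(5*x)) - 2 = 118] the outer -2 inverts by adding 2, so sub: 4*(5*x) = 120.
Step 3. [4*(5*x) = 120] divide by the outer 4 ⇒ div: 5*x = 30.
Step 4. [5*x = 30] 5 out front; divide by 5. So div: x = 6.

Answer: x ∈ {6}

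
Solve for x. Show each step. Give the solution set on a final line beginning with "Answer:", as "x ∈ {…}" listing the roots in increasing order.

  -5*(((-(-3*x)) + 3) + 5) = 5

Step 1. [-5*(((-(-3*x)) + 3) + 5) = 5] divide by the outer -5 ⇒ div: ((-(-3*x)) + 3) + 5 = -1.
Step 2. [((-(-3*x)) + 3) + 5 = -1] +5 is outermost — subtract 5 both sides, so sub: (-(-3*x)) + 3 = -6.
Step 3. [(-(-3*x)) + 3 = -6] subtract 3: x sits inside (… + 3). So sub: -(-3*x) = -9.
Step 4. [-(-3*x) = -9] LHS negated; negate both sides, so neg: -3*x = 9.
Step 5. [-3*x = 9] LHS = -3·(…); ÷-3 both sides. So div: x = -3.

Answer: x ∈ {-3}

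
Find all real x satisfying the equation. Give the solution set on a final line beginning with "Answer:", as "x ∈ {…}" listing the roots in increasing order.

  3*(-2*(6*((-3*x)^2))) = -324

Step 1. [3*(-2*(6*((-3*x)^2))) = -324] leading coefficient 3: divide by 3, so div: -2*(6*((-3*x)^2)) = -108.
Step 2. [-2*(6*((-3*x)^2)) = -108] leading coefficient -2: divide by -2. So div: 6*((-3*x)^2) = 54.
Step 3. [6*((-3*x)^2) = 54] 6 out front; divide by 6 ⇒ div: (-3*x)^2 = 9.
Step 4. [(-3*x)^2 = 9] 9 ≥ 0, LHS is (·)² — take ±√, so sqrt: -3*x = 3 or -3.
Step 5. [-3*x = 3 or -3] -3·(inner) — divide through by -3 ⇒ div: x = -1 or 1.

Answer: x ∈ {-1, 1}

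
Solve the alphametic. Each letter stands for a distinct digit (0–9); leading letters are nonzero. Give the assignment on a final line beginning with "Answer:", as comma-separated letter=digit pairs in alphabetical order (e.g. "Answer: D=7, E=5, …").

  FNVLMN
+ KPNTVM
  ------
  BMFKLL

Step 1. [col 1: N + M ≡ L (mod 10)] column 1 (N + M ≡ L (mod 10), carry-in 0) doesn't pin L yet; pick L=3 and continue ⇒ L=3.
Step 2. [col 1: N + M ≡ L (mod 10)] no forcing yet in column 1 (carry-in 0); M=7 is free and consistent — try it. So M=7.
Step 3. [col 1: N + M ≡ L (mod 10)] from column 1 (M=7, L=3, carry-in 0, digits 3,7 already taken and all letters distinct): N must equal 6. So N=6.
Step 4. [col 2: M + V ≡ L (mod 10)] from column 2 (M=7, L=3, carry-in 1, digits 3,6,7 already taken and all letters distinct): V must equal 5, so V=5.
Step 5. [col 3: L + T ≡ K (mod 10)] column 3 (L + T ≡ K (mod 10), carry-in 1) doesn't pin T yet; pick T=4 and continue, so T=4.
Step 6. [col 3: L + T ≡ K (mod 10)] in column 3 we have L+T≡K with carry-in 1; given L=3, T=4 and digits 3,4,5,6,7 already taken and all letters distinct, that pins K to 8 ⇒ K=8.
Step 7. [col 4: V + N ≡ F (mod 10)] from column 4 (V=5, N=6, carry-in 0, digits 3,4,5,6,7,8 already taken and all letters distinct): F must equal 1, so F=1.
Step 8. [col 5: N + P ≡ M (mod 10)] in column 5 we have N+P≡M with carry-in 1; given N=6, M=7 and digits 1,3,4,5,6,7,8 already taken and all letters distinct, that pins P to 0, so P=0.
Step 9. [col 6: F + K ≡ B (mod 10)] from column 6 (F=1, K=8, carry-in 0, digits 0,1,3,4,5,6,7,8 already taken and all letters distinct): B must equal 9 ⇒ B=9.

Answer: B=9, F=1, K=8, L=3, M=7, N=6, P=0, T=4, V=5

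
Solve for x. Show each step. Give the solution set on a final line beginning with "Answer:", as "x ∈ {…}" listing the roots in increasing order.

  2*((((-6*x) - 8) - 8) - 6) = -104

Step 1. [2*((((-6*x) - 8) - 8) - 6) = -104] divide by the outer 2, so div: (((-6*x) - 8) - 8) - 6 = -52.
Step 2. [(((-6*x) - 8) - 8) - 6 = -52] peel the -6: add 6 from each side. So sub: ((-6*x) - 8) - 8 = -46.
Step 3. [((-6*x) - 8) - 8 = -46] 8 comes off first (add 8). So sub: (-6*x) - 8 = -38.
Step 4. [(-6*x) - 8 = -38] 8 comes off first (add 8) ⇒ sub: -6*x = -30.
Step 5. [-6*x = -30] leading coefficient -6: divide by -6 ⇒ div: x = 5.

Answer: x ∈ {5}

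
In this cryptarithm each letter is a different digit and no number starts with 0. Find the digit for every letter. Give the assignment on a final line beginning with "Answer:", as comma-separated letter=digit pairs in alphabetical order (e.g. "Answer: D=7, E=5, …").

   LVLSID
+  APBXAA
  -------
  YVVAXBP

Step 1. [col 1: D + A ≡ P (mod 10)] no forcing yet in column 1 (carry-in 0); A=4 is free and consistent — try it ⇒ A=4.
Step 2. [col 1: D + A ≡ P (mod 10)] no forcing yet in column 1 (carry-in 0); D=5 is free and consistent — try it. So D=5.
Step 3. [col 1: D + A ≡ P (mod 10)] from column 1 (D=5, A=4, carry-in 0, digits 4,5 already taken and all letters distinct): P must equal 9. So P=9.
Step 4. [col 2: I + A ≡ B (mod 10)] no forcing yet in column 2 (carry-in 0); B=6 is free and consistent — try it. So B=6.
Step 5. [Y] Y is the leading digit of a 7-digit sum of two 6-digit numbers; the final carry is exactly 1 ⇒ Y=1.
Step 6. [col 2: I + A ≡ B (mod 10)] column 2: given A=4, B=6, carry-in 0, and digits 1,4,5,6,9 already taken and all letters distinct, I+A≡B (mod 10) forces I=2, so I=2.
Step 7. [col 3: S + X ≡ X (mod 10)] column 3 reads S+X+carry(0)=X with nothing yet; with digits 1,2,4,5,6,9 already taken and all letters distinct, the only value for S is 0. So S=0.
Step 8. [col 3: S + X ≡ X (mod 10)] several values work for X in column 3 (S + X ≡ X (mod 10), carry-in 0); try X=7. So X=7.
Step 9. [col 4: L + B ≡ A (mod 10)] column 4 reads L+B+carry(0)=A with B=6, A=4; with digits 0,1,2,4,5,6,7,9 already taken and all letters distinct, the only value for L is 8, so L=8.
Step 10. [col 5: V + P ≡ V (mod 10)] column 5 reads V+P+carry(1)=V with P=9; with digits 0,1,2,4,5,6,7,8,9 already taken and all letters distinct, the only value for V is 3, so V=3.

Answer: A=4, B=6, D=5, I=2, L=8, P=9, S=0, V=3, X=7, Y=1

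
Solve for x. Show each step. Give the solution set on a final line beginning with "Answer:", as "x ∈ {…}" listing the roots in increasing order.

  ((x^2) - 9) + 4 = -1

Step 1. [((x^2) - 9) + 4 = -1] subtract 4: x sits inside (… + 4). So sub: (x^2) - 9 = -5.
Step 2. [(x^2) - 9 = -5] -9 is outermost — add 9 both sides ⇒ sub: x^2 = 4.
Step 3. [x^2 = 4] √ both sides: 4 ≥ 0 gives two branches. So sqrt: x = 2 or -2.

Answer: x ∈ {-2, 2}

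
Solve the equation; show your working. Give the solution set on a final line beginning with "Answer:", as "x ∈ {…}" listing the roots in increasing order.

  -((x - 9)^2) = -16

Step 1. [-((x - 9)^2) = -16] LHS negated; negate both sides. So neg: (x - 9)^2 = 16.
Step 2. [(x - 9)^2 = 16] LHS squared, RHS 16 ≥ 0: apply √ (±). So sqrt: x - 9 = 4 or -4.
Step 3. [x - 9 = 4 or -4] 9 comes off first (add 9), so sub: x = 13 or 5.

Answer: x ∈ {5, 13}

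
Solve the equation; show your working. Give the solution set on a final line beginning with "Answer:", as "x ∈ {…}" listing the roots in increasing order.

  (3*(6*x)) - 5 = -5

Step 1. [(3*(6*x)) - 5 = -5] peel the -5: add 5 from each side ⇒ sub: 3*(6*x) = 0.
Step 2. [3*(6*x) = 0] 3·(inner) — divide through by 3, so div: 6*x = 0.
Step 3. [6*x = 0] divide by the outer 6 ⇒ div: x = 0.

Answer: x ∈ {0}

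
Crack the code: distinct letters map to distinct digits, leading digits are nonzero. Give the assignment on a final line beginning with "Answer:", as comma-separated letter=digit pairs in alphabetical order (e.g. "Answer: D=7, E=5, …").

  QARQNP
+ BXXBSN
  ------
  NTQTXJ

Step 1. [col 1: P + N ≡ J (mod 10)] no forcing yet in column 1 (carry-in 0); N=7 is free and consistent — try it, so N=7.
Step 2. [col 1: P + N ≡ J (mod 10)] no forcing yet in column 1 (carry-in 0); P=3 is free and consistent — try it. So P=3.
Step 3. [col 1: P + N ≡ J (mod 10)] from column 1 (P=3, N=7, carry-in 0, digits 3,7 already taken and all letters distinct): J must equal 0, so J=0.
Step 4. [col 2: N + S ≡ X (mod 10)] several values work for X in column 2 (N + S ≡ X (mod 10), carry-in 1); try X=2, so X=2.
Step 5. [col 2: N + S ≡ X (mod 10)] column 2: given N=7, X=2, carry-in 1, and digits 0,2,3,7 already taken and all letters distinct, N+S≡X (mod 10) forces S=4 ⇒ S=4.
Step 6. [col 3: Q + B ≡ T (mod 10)] column 3 (Q + B ≡ T (mod 10), carry-in 1) doesn't pin Q yet; pick Q=1 and continue, so Q=1.
Step 7. [col 3: Q + B ≡ T (mod 10)] in column 3 we have Q+B≡T with carry-in 1; given Q=1 and digits 0,1,2,3,4,7 already taken and all letters distinct, that pins T to 8. So T=8.
Step 8. [col 3: Q + B ≡ T (mod 10)] column 3 reads Q+B+carry(1)=T with Q=1, T=8; with digits 0,1,2,3,4,7,8 already taken and all letters distinct, the only value for B is 6, so B=6.
Step 9. [col 4: R + X ≡ Q (mod 10)] from column 4 (X=2, Q=1, carry-in 0, digits 0,1,2,3,4,6,7,8 already taken and all letters distinct): R must equal 9, so R=9.
Step 10. [col 5: A + X ≡ T (mod 10)] in column 5 we have A+X≡T with carry-in 1; given X=2, T=8 and digits 0,1,2,3,4,6,7,8,9 already taken and all letters distinct, that pins A to 5. So A=5.

Answer: A=5, B=6, J=0, N=7, P=3, Q=1, R=9, S=4, T=8, X=2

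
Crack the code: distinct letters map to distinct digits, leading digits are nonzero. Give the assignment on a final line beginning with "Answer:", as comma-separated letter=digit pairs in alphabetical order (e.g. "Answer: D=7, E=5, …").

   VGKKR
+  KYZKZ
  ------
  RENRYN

Step 1. [col 1: R + Z ≡ N (mod 10)] no forcing yet in column 1 (carry-in 0); Z=8 is free and consistent — try it ⇒ Z=8.
Step 2. [col 1: R + Z ≡ N (mod 10)] no forcing yet in column 1 (carry-in 0); N=9 is free and consistent — try it. So N=9.
Step 3. [col 1: R + Z ≡ N (mod 10)] in column 1 we have R+Z≡N with carry-in 0; given Z=8, N=9 and digits 8,9 already taken and all letters distinct, that pins R to 1, so R=1.
Step 4. [col 2: K + K ≡ Y (mod 10)] column 2 (K + K ≡ Y (mod 10), carry-in 0) doesn't pin Y yet; pick Y=6 and continue, so Y=6.
Step 5. [col 2: K + K ≡ Y (mod 10)] column 2 reads K+K+carry(0)=Y with Y=6; with digits 1,6,8,9 already taken and all letters distinct, the only value for K is 3 ⇒ K=3.
Step 6. [col 4: G + Y ≡ N (mod 10)] from column 4 (Y=6, N=9, carry-in 1, digits 1,3,6,8,9 already taken and all letters distinct): G must equal 2 ⇒ G=2.
Step 7. [col 5: V + K ≡ E (mod 10)] no forcing yet in column 5 (carry-in 0); E=0 is free and consistent — try it, so E=0.
Step 8. [col 5: V + K ≡ E (mod 10)] in column 5 we have V+K≡E with carry-in 0; given K=3, E=0 and digits 0,1,2,3,6,8,9 already taken and all letters distinct, that pins V to 7, so V=7.

Answer: E=0, G=2, K=3, N=9, R=1, V=7, Y=6, Z=8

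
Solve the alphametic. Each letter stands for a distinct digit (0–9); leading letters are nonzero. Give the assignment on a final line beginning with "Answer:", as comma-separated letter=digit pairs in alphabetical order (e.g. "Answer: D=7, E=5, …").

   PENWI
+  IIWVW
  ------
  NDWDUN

Step 1. [col 1: I + W ≡ N (mod 10)] N=1 is one option consistent with column 1 (I + W ≡ N (mod 10), carry-in 0) — take it. So N=1.
Step 2. [col 1: I + W ≡ N (mod 10)] several values work for I in column 1 (I + W ≡ N (mod 10), carry-in 0); try I=3, so I=3.
Step 3. [col 1: I + W ≡ N (mod 10)] in column 1 we have I+W≡N with carry-in 0; given I=3, N=1 and digits 1,3 already taken and all letters distinct, that pins W to 8 ⇒ W=8.
Step 4. [col 2: W + V ≡ U (mod 10)] U=5 is one option consistent with column 2 (W + V ≡ U (mod 10), carry-in 1) — take it. So U=5.
Step 5. [col 2: W + V ≡ U (mod 10)] from column 2 (W=8, U=5, carry-in 1, digits 1,3,5,8 already taken and all letters distinct): V must equal 6. So V=6.
Step 6. [col 3: N + W ≡ D (mod 10)] from column 3 (N=1, W=8, carry-in 1, digits 1,3,5,6,8 already taken and all letters distinct): D must equal 0, so D=0.
Step 7. [col 4: E + I ≡ W (mod 10)] in column 4 we have E+I≡W with carry-in 1; given I=3, W=8 and digits 0,1,3,5,6,8 already taken and all letters distinct, that pins E to 4 ⇒ E=4.
Step 8. [col 5: P + I ≡ D (mod 10)] in column 5 we have P+I≡D with carry-in 0; given I=3, D=0 and digits 0,1,3,4,5,6,8 already taken and all letters distinct, that pins P to 7, so P=7.

Answer: D=0, E=4, I=3, N=1, P=7, U=5, V=6, W=8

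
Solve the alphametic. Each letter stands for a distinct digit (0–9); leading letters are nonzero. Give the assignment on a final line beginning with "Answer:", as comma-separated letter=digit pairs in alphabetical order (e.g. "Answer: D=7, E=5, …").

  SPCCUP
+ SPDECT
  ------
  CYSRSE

Step 1. [col 1: P + T ≡ E (mod 10)] several values work for E in column 1 (P + T ≡ E (mod 10), carry-in 0); try E=0, so E=0.
Step 2. [col 1: P + T ≡ E (mod 10)] several values work for T in column 1 (P + T ≡ E (mod 10), carry-in 0); try T=9 ⇒ T=9.
Step 3. [col 1: P + T ≡ E (mod 10)] in column 1 we have P+T≡E with carry-in 0; given T=9, E=0 and digits 0,9 already taken and all letters distinct, that pins P to 1, so P=1.
Step 4. [col 2: U + C ≡ S (mod 10)] no forcing yet in column 2 (carry-in 1); S=2 is free and consistent — try it, so S=2.
Step 5. [col 2: U + C ≡ S (mod 10)] column 2 (U + C ≡ S (mod 10), carry-in 1) doesn't pin U yet; pick U=7 and continue. So U=7.
Step 6. [col 2: U + C ≡ S (mod 10)] column 2 reads U+C+carry(1)=S with U=7, S=2; with digits 0,1,2,7,9 already taken and all letters distinct, the only value for C is 4, so C=4.
Step 7. [col 3: C + E ≡ R (mod 10)] from column 3 (C=4, E=0, carry-in 1, digits 0,1,2,4,7,9 already taken and all letters distinct): R must equal 5, so R=5.
Step 8. [col 4: C + D ≡ S (mod 10)] from column 4 (C=4, S=2, carry-in 0, digits 0,1,2,4,5,7,9 already taken and all letters distinct): D must equal 8 ⇒ D=8.
Step 9. [col 5: P + P ≡ Y (mod 10)] in column 5 we have P+P≡Y with carry-in 1; given P=1 and digits 0,1,2,4,5,7,8,9 already taken and all letters distinct, that pins Y to 3, so Y=3.

Answer: C=4, D=8, E=0, P=1, R=5, S=2, T=9, U=7, Y=3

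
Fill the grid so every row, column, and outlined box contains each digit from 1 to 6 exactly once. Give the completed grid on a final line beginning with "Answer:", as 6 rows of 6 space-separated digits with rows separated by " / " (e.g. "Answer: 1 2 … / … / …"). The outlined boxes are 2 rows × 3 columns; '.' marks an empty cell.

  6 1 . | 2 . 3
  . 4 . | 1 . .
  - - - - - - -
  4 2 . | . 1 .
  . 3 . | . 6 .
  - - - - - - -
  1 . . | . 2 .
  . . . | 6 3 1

Step 1. [r1c3∈{5}] nothing but 5 survives at r1c3 ⇒ r1c3=5.
Step 2. [r3c6∈{5}] r3c6's peers cover all but 5, so r3c6=5.
Step 3. [r5c3∈{3,4,6}] row 5 places 3 nowhere but r5c3. So r5c3=3.
Step 4. [r6c2∈{5}] only 5 remains possible at r6c2 ⇒ r6c2=5.
Step 5. [r5c6∈{4}] r5c6 is down to just 4. So r5c6=4.
Step 6. [r6c1∈{2}] r6c1 has the single candidate 2. So r6c1=2.
Step 7. [r3c3∈{6}] r3c3 has the single candidate 6. So r3c3=6.
Step 8. [r3c4∈{3}] r3c4 is down to just 3, so r3c4=3.
Step 9. [r2c6∈{6}] r2c6 is down to just 6 ⇒ r2c6=6.
Step 10. [r5c2∈{6}] nothing but 6 survives at r5c2 ⇒ r5c2=6.
Step 11. [r4c3∈{1}] nothing but 1 survives at r4c3. So r4c3=1.
Step 12. [r4c1∈{5}] r4c1 is down to just 5. So r4c1=5.
Step 13. [r4c6∈{2}] r4c6 is down to just 2, so r4c6=2.
Step 14. [r5c4∈{5}] r5c4 is down to just 5 ⇒ r5c4=5.
Step 15. [r4c4∈{4}] r4c4 is down to just 4, so r4c4=4.
Step 16. [r1c5∈{4}] nothing but 4 survives at r1c5 ⇒ r1c5=4.
Step 17. [r2c5∈{5}] r2c5's peers cover all but 5 ⇒ r2c5=5.
Step 18. [r2c3∈{2}] r2c3 is down to just 2, so r2c3=2.
Step 19. [r2c1∈{3}] r2c1's peers cover all but 3, so r2c1=3.
Step 20. [r6c3∈{4}] r6c3's peers cover all but 4 ⇒ r6c3=4.

Answer: 6 1 5 2 4 3 / 3 4 2 1 5 6 / 4 2 6 3 1 5 / 5 3 1 4 6 2 / 1 6 3 5 2 4 / 2 5 4 6 3 1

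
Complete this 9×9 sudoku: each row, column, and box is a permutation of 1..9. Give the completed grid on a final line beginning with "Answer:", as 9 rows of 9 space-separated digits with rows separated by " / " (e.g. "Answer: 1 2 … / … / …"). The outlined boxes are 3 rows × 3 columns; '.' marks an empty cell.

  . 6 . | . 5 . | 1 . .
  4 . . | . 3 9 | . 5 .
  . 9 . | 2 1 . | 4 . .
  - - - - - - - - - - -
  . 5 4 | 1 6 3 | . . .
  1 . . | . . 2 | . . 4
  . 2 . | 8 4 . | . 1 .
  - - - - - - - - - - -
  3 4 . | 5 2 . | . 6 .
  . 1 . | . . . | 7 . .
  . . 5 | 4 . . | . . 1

Step 1. [r1c4∈{7}] nothing but 7 survives at r1c4, so r1c4=7.
Step 2. [r5c7∈{3,5,6,8,9}] across row 5, 5 lands solely at r5c7. So r5c7=5.
Step 3. [r5c3∈{3,6,7,8,9}] in row 5, 6 fits only at r5c3, so r5c3=6.
Step 4. [r2c4∈{6}] r2c4 is down to just 6. So r2c4=6.
Step 5. [r3c6∈{8}] nothing but 8 survives at r3c6. So r3c6=8.
Step 6. [r5c2∈{3,7,8}] col 2 places 3 nowhere but r5c2 ⇒ r5c2=3.
Step 7. [r5c8∈{7,8,9}] in row 5, 8 fits only at r5c8 ⇒ r5c8=8.
Step 8. [r4c1∈{7,8,9}] across row 4, 8 lands solely at r4c1 ⇒ r4c1=8.
Step 9. [r1c1∈{2}] nothing but 2 survives at r1c1. So r1c1=2.
Step 10. [r8c9∈{2,3,5,8,9}] r8c9 is the only open cell in row 8 admitting 5, so r8c9=5.
Step 11. [r8c3∈{2,8,9}] col 3 places 2 nowhere but r8c3. So r8c3=2.
Step 12. [r3c9∈{3,6,7}] across row 3, 6 lands solely at r3c9, so r3c9=6.
Step 13. [r5c5∈{7,9}] r5c5 is the only open cell in row 5 admitting 7. So r5c5=7.
Step 14. [r8c6∈{6}] r8c6 has the single candidate 6, so r8c6=6.
Step 15. [r8c1∈{9}] r8c1's peers cover all but 9. So r8c1=9.
Step 16. [r6c1∈{7}] r6c1's peers cover all but 7 ⇒ r6c1=7.
Step 17. [r9c5∈{8,9}] 9 has one home in col 5: r9c5 ⇒ r9c5=9.
Step 18. [r2c3∈{1,7,8}] 1 has one home in row 2: r2c3. So r2c3=1.
Step 19. [r6c3∈{9}] r6c3 is down to just 9 ⇒ r6c3=9.
Step 20. [r6c9∈{3}] r6c9 is down to just 3. So r6c9=3.
Step 21. [r9c7∈{2,3,8}] 3 has one home in col 7: r9c7 ⇒ r9c7=3.
Step 22. [r9c2∈{7,8}] r9c2 is the only open cell in row 9 admitting 8, so r9c2=8.
Step 23. [r7c3∈{7}] r7c3 is down to just 7. So r7c3=7.
Step 24. [r3c8∈{3,7}] 7 has one home in row 3: r3c8, so r3c8=7.
Step 25. [r1c3∈{3,8}] r1c3 is the only open cell in col 3 admitting 8, so r1c3=8.
Step 26. [r1c9∈{9}] nothing but 9 survives at r1c9, so r1c9=9.
Step 27. [r7c9∈{8}] r7c9 has the single candidate 8 ⇒ r7c9=8.
Step 28. [r4c8∈{2,9}] 9 has one home in col 8: r4c8 ⇒ r4c8=9.
Step 29. [r2c9∈{2}] r2c9 is down to just 2 ⇒ r2c9=2.
Step 30. [r4c9∈{7}] nothing but 7 survives at r4c9. So r4c9=7.
Step 31. [r7c6∈{1}] r7c6's peers cover all but 1, so r7c6=1.
Step 32. [r6c6∈{5}] r6c6 has the single candidate 5, so r6c6=5.
Step 33. [r1c6∈{4}] r1c6 has the single candidate 4. So r1c6=4.
Step 34. [r9c8∈{2}] r9c8 has the single candidate 2, so r9c8=2.
Step 35. [r5c4∈{9}] r5c4 is down to just 9 ⇒ r5c4=9.
Step 36. [r8c4∈{3}] r8c4 has the single candidate 3, so r8c4=3.
Step 37. [r9c6∈{7}] r9c6's peers cover all but 7 ⇒ r9c6=7.
Step 38. [r2c2∈{7}] r2c2's peers cover all but 7 ⇒ r2c2=7.
Step 39. [r2c7∈{8}] r2c7 is down to just 8 ⇒ r2c7=8.
Step 40. [r4c7∈{2}] only 2 remains possible at r4c7 ⇒ r4c7=2.
Step 41. [r9c1∈{6}] only 6 remains possible at r9c1 ⇒ r9c1=6.
Step 42. [r8c8∈{4}] only 4 remains possible at r8c8, so r8c8=4.
Step 43. [r6c7∈{6}] r6c7 has the single candidate 6, so r6c7=6.
Step 44. [r3c3∈{3}] only 3 remains possible at r3c3, so r3c3=3.
Step 45. [r8c5∈{8}] r8c5 has the single candidate 8 ⇒ r8c5=8.
Step 46. [r7c7∈{9}] nothing but 9 survives at r7c7. So r7c7=9.
Step 47. [r1c8∈{3}] nothing but 3 survives at r1c8. So r1c8=3.
Step 48. [r3c1∈{5}] only 5 remains possible at r3c1. So r3c1=5.

Answer: 2 6 8 7 5 4 1 3 9 / 4 7 1 6 3 9 8 5 2 / 5 9 3 2 1 8 4 7 6 / 8 5 4 1 6 3 2 9 7 / 1 3 6 9 7 2 5 8 4 / 7 2 9 8 4 5 6 1 3 / 3 4 7 5 2 1 9 6 8 / 9 1 2 3 8 6 7 4 5 / 6 8 5 4 9 7 3 2 1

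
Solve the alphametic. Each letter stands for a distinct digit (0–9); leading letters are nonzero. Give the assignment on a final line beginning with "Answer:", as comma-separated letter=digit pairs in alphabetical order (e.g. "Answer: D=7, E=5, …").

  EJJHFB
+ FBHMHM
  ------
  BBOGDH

Step 1. [col 1: B + M ≡ H (mod 10)] no forcing yet in column 1 (carry-in 0); H=1 is free and consistent — try it, so H=1.
Step 2. [col 1: B + M ≡ H (mod 10)] several values work for B in column 1 (B + M ≡ H (mod 10), carry-in 0); try B=8 ⇒ B=8.
Step 3. [col 1: B + M ≡ H (mod 10)] column 1 reads B+M+carry(0)=H with B=8, H=1; with digits 1,8 already taken and all letters distinct, the only value for M is 3, so M=3.
Step 4. [col 2: F + H ≡ D (mod 10)] no forcing yet in column 2 (carry-in 1); D=7 is free and consistent — try it, so D=7.
Step 5. [col 2: F + H ≡ D (mod 10)] in column 2 we have F+H≡D with carry-in 1; given H=1, D=7 and digits 1,3,7,8 already taken and all letters distinct, that pins F to 5 ⇒ F=5.
Step 6. [col 3: H + M ≡ G (mod 10)] column 3: given H=1, M=3, carry-in 0, and digits 1,3,5,7,8 already taken and all letters distinct, H+M≡G (mod 10) forces G=4, so G=4.
Step 7. [col 4: J + H ≡ O (mod 10)] in column 4 we have J+H≡O with carry-in 0; given H=1 and digits 1,3,4,5,7,8 already taken and all letters distinct, that pins J to 9, so J=9.
Step 8. [col 4: J + H ≡ O (mod 10)] from column 4 (J=9, H=1, carry-in 0, digits 1,3,4,5,7,8,9 already taken and all letters distinct): O must equal 0 ⇒ O=0.
Step 9. [col 6: E + F ≡ B (mod 10)] from column 6 (F=5, B=8, carry-in 1, digits 0,1,3,4,5,7,8,9 already taken and all letters distinct): E must equal 2, so E=2.

Answer: B=8, D=7, E=2, F=5, G=4, H=1, J=9, M=3, O=0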